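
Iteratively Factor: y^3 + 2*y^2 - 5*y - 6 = (y + 3)*(y^2 - y - 2) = (y + 1)*(y + 3)*(y - 2)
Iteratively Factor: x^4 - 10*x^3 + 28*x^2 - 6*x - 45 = (x - 5)*(x^3 - 5*x^2 + 3*x + 9) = (x - 5)*(x - 3)*(x^2 - 2*x - 3) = (x - 5)*(x - 3)^2*(x + 1)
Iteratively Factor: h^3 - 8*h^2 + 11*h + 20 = (h - 4)*(h^2 - 4*h - 5) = (h - 4)*(h + 1)*(h - 5)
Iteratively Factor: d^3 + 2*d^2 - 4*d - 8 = (d + 2)*(d^2 - 4) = (d - 2)*(d + 2)*(d + 2)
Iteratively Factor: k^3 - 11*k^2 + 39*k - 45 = (k - 5)*(k^2 - 6*k + 9) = (k - 5)*(k - 3)*(k - 3)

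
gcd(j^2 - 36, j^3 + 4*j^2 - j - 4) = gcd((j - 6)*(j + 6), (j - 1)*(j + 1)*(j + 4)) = 1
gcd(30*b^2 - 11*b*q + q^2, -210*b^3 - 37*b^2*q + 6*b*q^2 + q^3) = -6*b + q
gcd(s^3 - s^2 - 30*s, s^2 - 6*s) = s^2 - 6*s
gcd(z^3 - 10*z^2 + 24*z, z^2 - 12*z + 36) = z - 6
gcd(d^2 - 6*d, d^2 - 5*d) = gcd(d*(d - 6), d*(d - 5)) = d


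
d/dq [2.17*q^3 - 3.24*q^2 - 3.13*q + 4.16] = 6.51*q^2 - 6.48*q - 3.13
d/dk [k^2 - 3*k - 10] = 2*k - 3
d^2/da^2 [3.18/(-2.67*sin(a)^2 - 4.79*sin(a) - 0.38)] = (90.679608*sin(a)^4 + 122.009922*sin(a)^3 - 75.962886*sin(a)^2 - 249.80808*sin(a) - 139.47162)/(2.67*sin(a)^2 + 4.79*sin(a) + 0.38)^3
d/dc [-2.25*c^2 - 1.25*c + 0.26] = -4.5*c - 1.25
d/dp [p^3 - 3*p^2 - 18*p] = 3*p^2 - 6*p - 18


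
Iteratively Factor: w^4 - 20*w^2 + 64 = (w + 4)*(w^3 - 4*w^2 - 4*w + 16) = (w + 2)*(w + 4)*(w^2 - 6*w + 8) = (w - 4)*(w + 2)*(w + 4)*(w - 2)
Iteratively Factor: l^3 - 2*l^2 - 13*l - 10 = (l + 1)*(l^2 - 3*l - 10) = (l - 5)*(l + 1)*(l + 2)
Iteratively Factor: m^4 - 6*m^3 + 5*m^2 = (m)*(m^3 - 6*m^2 + 5*m) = m*(m - 1)*(m^2 - 5*m) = m*(m - 5)*(m - 1)*(m)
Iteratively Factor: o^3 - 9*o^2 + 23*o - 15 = (o - 3)*(o^2 - 6*o + 5) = (o - 5)*(o - 3)*(o - 1)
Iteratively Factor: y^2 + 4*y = (y + 4)*(y)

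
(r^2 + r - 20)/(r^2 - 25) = (r - 4)/(r - 5)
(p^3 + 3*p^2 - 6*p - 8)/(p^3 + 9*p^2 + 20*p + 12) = (p^2 + 2*p - 8)/(p^2 + 8*p + 12)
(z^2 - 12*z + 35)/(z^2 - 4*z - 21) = (z - 5)/(z + 3)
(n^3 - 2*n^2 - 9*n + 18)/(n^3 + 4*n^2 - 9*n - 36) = (n - 2)/(n + 4)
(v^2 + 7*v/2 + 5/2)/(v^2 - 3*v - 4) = (v + 5/2)/(v - 4)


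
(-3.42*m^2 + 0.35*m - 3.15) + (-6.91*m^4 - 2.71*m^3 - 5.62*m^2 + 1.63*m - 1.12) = -6.91*m^4 - 2.71*m^3 - 9.04*m^2 + 1.98*m - 4.27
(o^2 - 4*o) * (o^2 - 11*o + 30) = o^4 - 15*o^3 + 74*o^2 - 120*o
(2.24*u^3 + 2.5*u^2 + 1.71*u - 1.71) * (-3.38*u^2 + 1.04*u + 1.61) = -7.5712*u^5 - 6.1204*u^4 + 0.426600000000001*u^3 + 11.5832*u^2 + 0.9747*u - 2.7531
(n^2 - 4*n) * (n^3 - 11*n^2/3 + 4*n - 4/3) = n^5 - 23*n^4/3 + 56*n^3/3 - 52*n^2/3 + 16*n/3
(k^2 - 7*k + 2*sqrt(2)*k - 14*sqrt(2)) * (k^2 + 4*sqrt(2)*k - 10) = k^4 - 7*k^3 + 6*sqrt(2)*k^3 - 42*sqrt(2)*k^2 + 6*k^2 - 42*k - 20*sqrt(2)*k + 140*sqrt(2)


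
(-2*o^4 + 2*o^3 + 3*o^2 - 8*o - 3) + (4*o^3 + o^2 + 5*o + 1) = -2*o^4 + 6*o^3 + 4*o^2 - 3*o - 2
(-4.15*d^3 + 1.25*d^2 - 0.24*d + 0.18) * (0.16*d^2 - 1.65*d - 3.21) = -0.664*d^5 + 7.0475*d^4 + 11.2206*d^3 - 3.5877*d^2 + 0.4734*d - 0.5778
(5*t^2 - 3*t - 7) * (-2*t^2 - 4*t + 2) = -10*t^4 - 14*t^3 + 36*t^2 + 22*t - 14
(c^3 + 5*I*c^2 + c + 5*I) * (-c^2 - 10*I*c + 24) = -c^5 - 15*I*c^4 + 73*c^3 + 105*I*c^2 + 74*c + 120*I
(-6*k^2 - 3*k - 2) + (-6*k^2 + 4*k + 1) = -12*k^2 + k - 1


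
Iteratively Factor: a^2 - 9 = (a + 3)*(a - 3)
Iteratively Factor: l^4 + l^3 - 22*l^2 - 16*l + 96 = (l + 3)*(l^3 - 2*l^2 - 16*l + 32) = (l + 3)*(l + 4)*(l^2 - 6*l + 8) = (l - 4)*(l + 3)*(l + 4)*(l - 2)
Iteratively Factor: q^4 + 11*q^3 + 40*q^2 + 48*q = (q + 4)*(q^3 + 7*q^2 + 12*q) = q*(q + 4)*(q^2 + 7*q + 12) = q*(q + 4)^2*(q + 3)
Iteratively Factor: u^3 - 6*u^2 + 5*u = (u)*(u^2 - 6*u + 5) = u*(u - 1)*(u - 5)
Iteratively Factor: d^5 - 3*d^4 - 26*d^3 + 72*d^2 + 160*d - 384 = (d - 4)*(d^4 + d^3 - 22*d^2 - 16*d + 96) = (d - 4)*(d - 2)*(d^3 + 3*d^2 - 16*d - 48) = (d - 4)^2*(d - 2)*(d^2 + 7*d + 12) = (d - 4)^2*(d - 2)*(d + 4)*(d + 3)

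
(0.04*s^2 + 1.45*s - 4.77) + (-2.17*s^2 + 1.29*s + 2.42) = -2.13*s^2 + 2.74*s - 2.35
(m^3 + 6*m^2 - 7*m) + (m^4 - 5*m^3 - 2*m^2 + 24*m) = m^4 - 4*m^3 + 4*m^2 + 17*m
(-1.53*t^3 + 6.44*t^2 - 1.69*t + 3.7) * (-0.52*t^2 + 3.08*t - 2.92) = 0.7956*t^5 - 8.0612*t^4 + 25.1816*t^3 - 25.934*t^2 + 16.3308*t - 10.804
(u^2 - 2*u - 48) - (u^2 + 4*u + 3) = -6*u - 51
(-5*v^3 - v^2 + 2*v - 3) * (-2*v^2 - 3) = 10*v^5 + 2*v^4 + 11*v^3 + 9*v^2 - 6*v + 9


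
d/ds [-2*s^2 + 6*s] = 6 - 4*s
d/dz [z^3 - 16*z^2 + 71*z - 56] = 3*z^2 - 32*z + 71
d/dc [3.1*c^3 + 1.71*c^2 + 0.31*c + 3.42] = 9.3*c^2 + 3.42*c + 0.31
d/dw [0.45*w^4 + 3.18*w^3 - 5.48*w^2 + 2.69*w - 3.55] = 1.8*w^3 + 9.54*w^2 - 10.96*w + 2.69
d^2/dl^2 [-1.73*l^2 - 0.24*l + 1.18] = -3.46000000000000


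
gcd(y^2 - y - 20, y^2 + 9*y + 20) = y + 4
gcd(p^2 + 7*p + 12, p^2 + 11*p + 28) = p + 4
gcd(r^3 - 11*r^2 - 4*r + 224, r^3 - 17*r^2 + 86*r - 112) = r^2 - 15*r + 56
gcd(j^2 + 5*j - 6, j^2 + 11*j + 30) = j + 6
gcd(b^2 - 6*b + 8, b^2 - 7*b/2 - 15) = 1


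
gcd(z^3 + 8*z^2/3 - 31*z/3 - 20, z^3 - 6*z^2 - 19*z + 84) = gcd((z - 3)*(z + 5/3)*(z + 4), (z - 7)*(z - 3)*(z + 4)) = z^2 + z - 12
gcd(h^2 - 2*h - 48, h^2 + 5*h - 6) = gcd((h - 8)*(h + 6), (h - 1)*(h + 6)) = h + 6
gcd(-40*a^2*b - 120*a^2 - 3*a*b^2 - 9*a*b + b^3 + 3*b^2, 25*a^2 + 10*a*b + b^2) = 5*a + b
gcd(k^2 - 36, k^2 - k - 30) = k - 6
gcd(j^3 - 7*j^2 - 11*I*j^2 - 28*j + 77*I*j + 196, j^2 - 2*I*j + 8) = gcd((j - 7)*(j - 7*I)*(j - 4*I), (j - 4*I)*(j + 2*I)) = j - 4*I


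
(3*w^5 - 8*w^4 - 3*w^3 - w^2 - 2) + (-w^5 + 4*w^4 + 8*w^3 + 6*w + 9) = 2*w^5 - 4*w^4 + 5*w^3 - w^2 + 6*w + 7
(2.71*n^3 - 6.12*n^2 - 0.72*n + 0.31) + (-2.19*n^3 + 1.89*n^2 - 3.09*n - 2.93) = 0.52*n^3 - 4.23*n^2 - 3.81*n - 2.62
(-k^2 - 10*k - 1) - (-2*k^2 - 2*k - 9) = k^2 - 8*k + 8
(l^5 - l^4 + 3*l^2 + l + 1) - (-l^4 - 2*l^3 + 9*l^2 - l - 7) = l^5 + 2*l^3 - 6*l^2 + 2*l + 8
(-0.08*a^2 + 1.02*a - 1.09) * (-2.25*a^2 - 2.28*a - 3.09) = 0.18*a^4 - 2.1126*a^3 + 0.3741*a^2 - 0.6666*a + 3.3681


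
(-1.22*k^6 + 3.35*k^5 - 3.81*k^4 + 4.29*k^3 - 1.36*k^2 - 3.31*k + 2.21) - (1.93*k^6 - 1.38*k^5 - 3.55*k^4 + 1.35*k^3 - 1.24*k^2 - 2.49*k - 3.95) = -3.15*k^6 + 4.73*k^5 - 0.26*k^4 + 2.94*k^3 - 0.12*k^2 - 0.82*k + 6.16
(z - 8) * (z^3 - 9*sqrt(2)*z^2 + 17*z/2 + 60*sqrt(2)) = z^4 - 9*sqrt(2)*z^3 - 8*z^3 + 17*z^2/2 + 72*sqrt(2)*z^2 - 68*z + 60*sqrt(2)*z - 480*sqrt(2)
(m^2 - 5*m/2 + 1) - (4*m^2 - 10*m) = -3*m^2 + 15*m/2 + 1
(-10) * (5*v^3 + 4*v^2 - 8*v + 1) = -50*v^3 - 40*v^2 + 80*v - 10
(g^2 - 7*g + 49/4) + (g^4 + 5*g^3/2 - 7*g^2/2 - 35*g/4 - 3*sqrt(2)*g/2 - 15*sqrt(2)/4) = g^4 + 5*g^3/2 - 5*g^2/2 - 63*g/4 - 3*sqrt(2)*g/2 - 15*sqrt(2)/4 + 49/4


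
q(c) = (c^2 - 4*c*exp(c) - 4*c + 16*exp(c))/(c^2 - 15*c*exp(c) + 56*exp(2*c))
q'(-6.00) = 0.10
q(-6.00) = 1.66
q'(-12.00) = 0.03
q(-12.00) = 1.33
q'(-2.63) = -0.20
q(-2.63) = 1.92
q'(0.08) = -0.32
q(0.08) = 0.26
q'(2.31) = -0.02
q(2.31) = 0.01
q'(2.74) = -0.01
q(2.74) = 0.01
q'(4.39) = -0.00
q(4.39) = -0.00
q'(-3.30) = 0.04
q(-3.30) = 1.97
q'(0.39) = -0.22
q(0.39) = 0.18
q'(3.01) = -0.01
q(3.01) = 0.00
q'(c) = (-4*c*exp(c) + 2*c + 12*exp(c) - 4)/(c^2 - 15*c*exp(c) + 56*exp(2*c)) + (c^2 - 4*c*exp(c) - 4*c + 16*exp(c))*(15*c*exp(c) - 2*c - 112*exp(2*c) + 15*exp(c))/(c^2 - 15*c*exp(c) + 56*exp(2*c))^2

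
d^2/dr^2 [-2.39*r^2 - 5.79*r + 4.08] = -4.78000000000000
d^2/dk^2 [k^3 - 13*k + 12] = 6*k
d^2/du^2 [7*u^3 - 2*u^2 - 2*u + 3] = 42*u - 4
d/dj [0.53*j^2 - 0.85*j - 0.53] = 1.06*j - 0.85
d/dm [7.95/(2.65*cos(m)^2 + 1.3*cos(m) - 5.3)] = (42.135*cos(m) + 10.335)*sin(m)/(2.65*cos(m)^2 + 1.3*cos(m) - 5.3)^2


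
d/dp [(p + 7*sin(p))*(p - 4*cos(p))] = (p + 7*sin(p))*(4*sin(p) + 1) + (p - 4*cos(p))*(7*cos(p) + 1)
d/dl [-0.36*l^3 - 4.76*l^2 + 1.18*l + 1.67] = -1.08*l^2 - 9.52*l + 1.18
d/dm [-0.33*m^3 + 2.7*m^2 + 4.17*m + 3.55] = -0.99*m^2 + 5.4*m + 4.17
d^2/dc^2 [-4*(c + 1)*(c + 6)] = -8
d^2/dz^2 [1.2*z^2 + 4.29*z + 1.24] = 2.40000000000000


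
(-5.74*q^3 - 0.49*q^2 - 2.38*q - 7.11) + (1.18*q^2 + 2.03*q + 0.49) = -5.74*q^3 + 0.69*q^2 - 0.35*q - 6.62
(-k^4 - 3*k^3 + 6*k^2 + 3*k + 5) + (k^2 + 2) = -k^4 - 3*k^3 + 7*k^2 + 3*k + 7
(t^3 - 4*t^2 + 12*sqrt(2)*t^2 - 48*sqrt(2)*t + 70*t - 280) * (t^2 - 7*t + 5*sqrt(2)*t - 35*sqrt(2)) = t^5 - 11*t^4 + 17*sqrt(2)*t^4 - 187*sqrt(2)*t^3 + 218*t^3 - 2090*t^2 + 826*sqrt(2)*t^2 - 3850*sqrt(2)*t + 5320*t + 9800*sqrt(2)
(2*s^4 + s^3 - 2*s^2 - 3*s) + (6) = 2*s^4 + s^3 - 2*s^2 - 3*s + 6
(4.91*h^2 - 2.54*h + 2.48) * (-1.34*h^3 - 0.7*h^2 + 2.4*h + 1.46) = -6.5794*h^5 - 0.0333999999999994*h^4 + 10.2388*h^3 - 0.6634*h^2 + 2.2436*h + 3.6208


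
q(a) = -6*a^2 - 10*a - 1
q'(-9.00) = 98.00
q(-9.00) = -397.00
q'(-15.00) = 170.00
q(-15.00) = -1201.00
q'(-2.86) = 24.32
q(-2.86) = -21.48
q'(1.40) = -26.80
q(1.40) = -26.76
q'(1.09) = -23.08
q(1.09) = -19.03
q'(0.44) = -15.28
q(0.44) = -6.56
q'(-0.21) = -7.48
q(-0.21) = 0.84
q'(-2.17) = 16.04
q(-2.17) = -7.55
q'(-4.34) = 42.08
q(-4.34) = -70.61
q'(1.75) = -31.00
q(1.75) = -36.88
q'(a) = -12*a - 10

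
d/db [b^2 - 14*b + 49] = 2*b - 14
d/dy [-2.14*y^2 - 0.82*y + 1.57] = -4.28*y - 0.82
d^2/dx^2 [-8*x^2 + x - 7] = -16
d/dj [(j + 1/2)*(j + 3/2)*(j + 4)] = 3*j^2 + 12*j + 35/4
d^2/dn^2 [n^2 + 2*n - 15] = 2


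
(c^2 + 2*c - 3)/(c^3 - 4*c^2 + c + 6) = (c^2 + 2*c - 3)/(c^3 - 4*c^2 + c + 6)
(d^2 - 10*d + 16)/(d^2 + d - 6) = (d - 8)/(d + 3)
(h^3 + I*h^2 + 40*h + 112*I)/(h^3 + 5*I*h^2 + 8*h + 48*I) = (h - 7*I)/(h - 3*I)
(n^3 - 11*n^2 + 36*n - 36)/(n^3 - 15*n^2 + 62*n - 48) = (n^2 - 5*n + 6)/(n^2 - 9*n + 8)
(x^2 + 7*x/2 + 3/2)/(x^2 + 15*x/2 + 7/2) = (x + 3)/(x + 7)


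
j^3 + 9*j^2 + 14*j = j*(j + 2)*(j + 7)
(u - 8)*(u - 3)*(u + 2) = u^3 - 9*u^2 + 2*u + 48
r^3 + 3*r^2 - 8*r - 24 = (r + 3)*(r - 2*sqrt(2))*(r + 2*sqrt(2))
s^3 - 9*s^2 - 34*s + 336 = (s - 8)*(s - 7)*(s + 6)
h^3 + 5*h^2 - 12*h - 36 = (h - 3)*(h + 2)*(h + 6)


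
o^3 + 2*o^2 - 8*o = o*(o - 2)*(o + 4)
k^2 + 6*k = k*(k + 6)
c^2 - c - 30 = (c - 6)*(c + 5)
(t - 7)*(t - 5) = t^2 - 12*t + 35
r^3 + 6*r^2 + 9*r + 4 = (r + 1)^2*(r + 4)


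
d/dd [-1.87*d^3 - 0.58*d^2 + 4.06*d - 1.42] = -5.61*d^2 - 1.16*d + 4.06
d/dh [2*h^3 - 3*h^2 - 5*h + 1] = 6*h^2 - 6*h - 5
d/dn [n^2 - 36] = 2*n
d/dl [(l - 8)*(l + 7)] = 2*l - 1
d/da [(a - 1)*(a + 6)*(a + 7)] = 3*a^2 + 24*a + 29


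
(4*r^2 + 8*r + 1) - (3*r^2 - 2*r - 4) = r^2 + 10*r + 5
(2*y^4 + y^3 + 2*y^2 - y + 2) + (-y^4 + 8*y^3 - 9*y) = y^4 + 9*y^3 + 2*y^2 - 10*y + 2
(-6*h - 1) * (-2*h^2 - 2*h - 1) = 12*h^3 + 14*h^2 + 8*h + 1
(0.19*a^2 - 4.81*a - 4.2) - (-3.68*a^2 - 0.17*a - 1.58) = 3.87*a^2 - 4.64*a - 2.62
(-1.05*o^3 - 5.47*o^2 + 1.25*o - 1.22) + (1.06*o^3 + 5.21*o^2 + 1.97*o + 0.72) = 0.01*o^3 - 0.26*o^2 + 3.22*o - 0.5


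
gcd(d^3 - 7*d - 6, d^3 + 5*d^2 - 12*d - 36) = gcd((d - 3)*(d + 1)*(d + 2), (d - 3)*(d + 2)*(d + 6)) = d^2 - d - 6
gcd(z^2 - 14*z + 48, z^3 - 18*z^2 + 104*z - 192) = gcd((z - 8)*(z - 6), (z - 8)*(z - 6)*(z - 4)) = z^2 - 14*z + 48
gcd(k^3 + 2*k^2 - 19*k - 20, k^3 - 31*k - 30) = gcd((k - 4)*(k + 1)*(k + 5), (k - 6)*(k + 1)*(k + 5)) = k^2 + 6*k + 5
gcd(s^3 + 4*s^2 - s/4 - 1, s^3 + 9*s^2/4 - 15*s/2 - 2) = s + 4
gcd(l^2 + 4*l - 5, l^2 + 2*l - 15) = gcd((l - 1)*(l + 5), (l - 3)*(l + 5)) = l + 5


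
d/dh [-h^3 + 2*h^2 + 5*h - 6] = -3*h^2 + 4*h + 5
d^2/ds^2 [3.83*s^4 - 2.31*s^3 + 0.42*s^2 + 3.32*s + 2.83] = 45.96*s^2 - 13.86*s + 0.84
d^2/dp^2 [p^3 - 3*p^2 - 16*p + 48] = 6*p - 6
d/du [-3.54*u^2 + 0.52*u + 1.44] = 0.52 - 7.08*u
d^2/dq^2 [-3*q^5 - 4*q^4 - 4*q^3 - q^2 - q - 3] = -60*q^3 - 48*q^2 - 24*q - 2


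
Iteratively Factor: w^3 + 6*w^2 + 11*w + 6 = (w + 3)*(w^2 + 3*w + 2) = (w + 1)*(w + 3)*(w + 2)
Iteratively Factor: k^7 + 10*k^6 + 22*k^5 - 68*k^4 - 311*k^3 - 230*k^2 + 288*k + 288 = (k + 1)*(k^6 + 9*k^5 + 13*k^4 - 81*k^3 - 230*k^2 + 288) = (k + 1)*(k + 4)*(k^5 + 5*k^4 - 7*k^3 - 53*k^2 - 18*k + 72) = (k - 1)*(k + 1)*(k + 4)*(k^4 + 6*k^3 - k^2 - 54*k - 72) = (k - 1)*(k + 1)*(k + 3)*(k + 4)*(k^3 + 3*k^2 - 10*k - 24) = (k - 1)*(k + 1)*(k + 2)*(k + 3)*(k + 4)*(k^2 + k - 12) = (k - 1)*(k + 1)*(k + 2)*(k + 3)*(k + 4)^2*(k - 3)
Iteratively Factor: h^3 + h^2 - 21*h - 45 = (h - 5)*(h^2 + 6*h + 9) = (h - 5)*(h + 3)*(h + 3)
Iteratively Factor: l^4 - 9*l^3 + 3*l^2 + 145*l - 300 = (l + 4)*(l^3 - 13*l^2 + 55*l - 75) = (l - 5)*(l + 4)*(l^2 - 8*l + 15) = (l - 5)*(l - 3)*(l + 4)*(l - 5)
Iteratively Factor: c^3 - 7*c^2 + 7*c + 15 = (c + 1)*(c^2 - 8*c + 15) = (c - 3)*(c + 1)*(c - 5)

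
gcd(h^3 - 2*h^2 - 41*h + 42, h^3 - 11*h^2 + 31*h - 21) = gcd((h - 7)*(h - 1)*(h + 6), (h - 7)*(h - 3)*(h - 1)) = h^2 - 8*h + 7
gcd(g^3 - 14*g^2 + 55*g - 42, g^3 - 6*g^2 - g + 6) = g^2 - 7*g + 6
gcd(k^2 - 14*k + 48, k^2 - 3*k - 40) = k - 8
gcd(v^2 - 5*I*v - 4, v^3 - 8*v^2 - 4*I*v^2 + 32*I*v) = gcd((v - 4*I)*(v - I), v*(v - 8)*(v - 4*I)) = v - 4*I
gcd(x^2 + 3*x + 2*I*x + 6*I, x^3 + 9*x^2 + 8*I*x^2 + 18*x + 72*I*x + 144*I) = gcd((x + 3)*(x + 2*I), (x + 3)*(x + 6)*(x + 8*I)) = x + 3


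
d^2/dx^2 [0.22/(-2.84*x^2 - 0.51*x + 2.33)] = (3.548864*x^2 + 0.637296*x - 0.22*(5.68*x + 0.51)*(11.36*x + 1.02) - 2.911568)/(2.84*x^2 + 0.51*x - 2.33)^3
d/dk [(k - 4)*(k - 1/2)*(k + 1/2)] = 3*k^2 - 8*k - 1/4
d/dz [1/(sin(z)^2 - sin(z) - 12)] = (1 - 2*sin(z))*cos(z)/(sin(z) + cos(z)^2 + 11)^2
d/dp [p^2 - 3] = 2*p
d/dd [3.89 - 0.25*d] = -0.250000000000000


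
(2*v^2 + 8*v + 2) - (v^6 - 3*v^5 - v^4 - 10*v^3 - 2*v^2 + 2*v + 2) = -v^6 + 3*v^5 + v^4 + 10*v^3 + 4*v^2 + 6*v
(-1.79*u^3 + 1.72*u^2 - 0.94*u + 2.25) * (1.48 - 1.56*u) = 2.7924*u^4 - 5.3324*u^3 + 4.012*u^2 - 4.9012*u + 3.33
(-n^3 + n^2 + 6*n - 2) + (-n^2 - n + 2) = -n^3 + 5*n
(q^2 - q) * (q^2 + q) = q^4 - q^2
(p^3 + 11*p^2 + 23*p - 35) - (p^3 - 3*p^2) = 14*p^2 + 23*p - 35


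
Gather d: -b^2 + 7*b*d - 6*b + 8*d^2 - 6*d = -b^2 - 6*b + 8*d^2 + d*(7*b - 6)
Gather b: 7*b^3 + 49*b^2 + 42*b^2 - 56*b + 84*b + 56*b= 7*b^3 + 91*b^2 + 84*b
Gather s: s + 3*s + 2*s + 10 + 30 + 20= 6*s + 60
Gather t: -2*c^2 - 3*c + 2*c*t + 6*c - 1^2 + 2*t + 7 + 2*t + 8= -2*c^2 + 3*c + t*(2*c + 4) + 14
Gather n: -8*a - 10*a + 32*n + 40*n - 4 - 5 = -18*a + 72*n - 9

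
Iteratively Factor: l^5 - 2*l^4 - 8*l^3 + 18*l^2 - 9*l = (l - 3)*(l^4 + l^3 - 5*l^2 + 3*l) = l*(l - 3)*(l^3 + l^2 - 5*l + 3) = l*(l - 3)*(l - 1)*(l^2 + 2*l - 3) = l*(l - 3)*(l - 1)*(l + 3)*(l - 1)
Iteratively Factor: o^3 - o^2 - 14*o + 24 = (o - 3)*(o^2 + 2*o - 8) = (o - 3)*(o + 4)*(o - 2)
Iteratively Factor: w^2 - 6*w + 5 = (w - 1)*(w - 5)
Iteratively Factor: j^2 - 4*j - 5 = (j + 1)*(j - 5)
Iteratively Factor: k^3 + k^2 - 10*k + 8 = (k - 1)*(k^2 + 2*k - 8) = (k - 1)*(k + 4)*(k - 2)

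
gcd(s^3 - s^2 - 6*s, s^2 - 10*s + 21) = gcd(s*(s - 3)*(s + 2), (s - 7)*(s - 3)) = s - 3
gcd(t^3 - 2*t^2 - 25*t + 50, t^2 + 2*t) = 1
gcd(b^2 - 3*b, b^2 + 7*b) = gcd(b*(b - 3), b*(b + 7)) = b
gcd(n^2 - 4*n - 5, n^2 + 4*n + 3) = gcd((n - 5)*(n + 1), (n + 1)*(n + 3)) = n + 1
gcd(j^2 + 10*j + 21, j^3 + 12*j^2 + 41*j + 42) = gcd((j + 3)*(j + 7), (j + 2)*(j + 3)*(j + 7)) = j^2 + 10*j + 21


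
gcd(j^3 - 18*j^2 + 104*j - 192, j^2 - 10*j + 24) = j^2 - 10*j + 24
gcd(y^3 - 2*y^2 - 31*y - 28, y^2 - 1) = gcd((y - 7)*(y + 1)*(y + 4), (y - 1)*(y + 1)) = y + 1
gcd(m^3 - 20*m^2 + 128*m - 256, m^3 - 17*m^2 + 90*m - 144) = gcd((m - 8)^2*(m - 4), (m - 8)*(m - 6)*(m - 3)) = m - 8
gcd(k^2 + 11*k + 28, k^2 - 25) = 1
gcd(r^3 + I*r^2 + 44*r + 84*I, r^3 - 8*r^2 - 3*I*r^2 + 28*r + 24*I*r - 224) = r - 7*I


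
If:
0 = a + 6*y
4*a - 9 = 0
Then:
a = 9/4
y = -3/8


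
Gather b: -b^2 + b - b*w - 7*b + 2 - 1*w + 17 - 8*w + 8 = -b^2 + b*(-w - 6) - 9*w + 27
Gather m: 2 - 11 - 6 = -15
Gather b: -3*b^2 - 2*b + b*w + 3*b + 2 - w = -3*b^2 + b*(w + 1) - w + 2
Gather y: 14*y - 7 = 14*y - 7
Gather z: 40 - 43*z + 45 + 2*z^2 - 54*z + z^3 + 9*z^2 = z^3 + 11*z^2 - 97*z + 85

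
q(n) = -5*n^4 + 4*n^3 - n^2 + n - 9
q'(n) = -20*n^3 + 12*n^2 - 2*n + 1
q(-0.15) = -9.19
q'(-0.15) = 1.64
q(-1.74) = -80.67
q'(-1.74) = 146.17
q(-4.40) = -2247.54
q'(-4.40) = 1945.80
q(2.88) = -262.85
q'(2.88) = -382.98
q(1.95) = -53.49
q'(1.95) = -105.57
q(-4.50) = -2448.56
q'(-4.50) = 2075.50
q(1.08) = -10.85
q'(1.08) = -12.36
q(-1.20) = -28.92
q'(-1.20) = 55.24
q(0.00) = -9.00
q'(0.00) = 1.00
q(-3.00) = -534.00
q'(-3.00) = 655.00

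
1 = 1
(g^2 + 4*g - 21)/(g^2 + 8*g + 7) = (g - 3)/(g + 1)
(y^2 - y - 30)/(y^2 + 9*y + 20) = (y - 6)/(y + 4)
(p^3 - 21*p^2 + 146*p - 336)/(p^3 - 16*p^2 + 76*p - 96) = (p - 7)/(p - 2)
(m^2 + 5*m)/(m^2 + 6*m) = (m + 5)/(m + 6)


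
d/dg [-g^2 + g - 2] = 1 - 2*g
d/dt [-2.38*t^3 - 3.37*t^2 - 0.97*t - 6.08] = -7.14*t^2 - 6.74*t - 0.97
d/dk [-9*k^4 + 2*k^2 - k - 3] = -36*k^3 + 4*k - 1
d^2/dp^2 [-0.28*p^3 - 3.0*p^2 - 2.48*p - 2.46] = -1.68*p - 6.0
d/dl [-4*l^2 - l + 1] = -8*l - 1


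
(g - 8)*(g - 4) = g^2 - 12*g + 32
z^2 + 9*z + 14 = (z + 2)*(z + 7)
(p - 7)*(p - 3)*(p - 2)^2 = p^4 - 14*p^3 + 65*p^2 - 124*p + 84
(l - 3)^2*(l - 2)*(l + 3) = l^4 - 5*l^3 - 3*l^2 + 45*l - 54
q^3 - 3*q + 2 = (q - 1)^2*(q + 2)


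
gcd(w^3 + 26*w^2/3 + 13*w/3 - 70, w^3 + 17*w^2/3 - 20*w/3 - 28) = w^2 + 11*w/3 - 14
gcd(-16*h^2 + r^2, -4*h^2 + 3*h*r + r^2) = 4*h + r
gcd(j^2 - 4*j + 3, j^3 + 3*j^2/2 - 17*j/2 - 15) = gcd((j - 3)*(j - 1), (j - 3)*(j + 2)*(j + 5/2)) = j - 3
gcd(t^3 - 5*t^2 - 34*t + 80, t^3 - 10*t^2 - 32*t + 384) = t - 8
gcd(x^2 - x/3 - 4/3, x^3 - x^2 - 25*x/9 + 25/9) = 1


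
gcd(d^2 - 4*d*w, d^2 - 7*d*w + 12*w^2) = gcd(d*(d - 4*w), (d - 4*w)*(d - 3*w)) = -d + 4*w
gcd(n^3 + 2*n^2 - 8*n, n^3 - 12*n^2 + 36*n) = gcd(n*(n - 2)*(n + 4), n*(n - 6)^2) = n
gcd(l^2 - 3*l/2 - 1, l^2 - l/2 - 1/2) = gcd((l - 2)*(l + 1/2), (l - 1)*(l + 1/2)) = l + 1/2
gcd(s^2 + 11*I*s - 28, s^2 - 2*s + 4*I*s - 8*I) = s + 4*I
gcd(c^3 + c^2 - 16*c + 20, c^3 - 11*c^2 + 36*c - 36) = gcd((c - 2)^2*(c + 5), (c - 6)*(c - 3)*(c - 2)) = c - 2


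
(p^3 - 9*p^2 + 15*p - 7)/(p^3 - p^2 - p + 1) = (p - 7)/(p + 1)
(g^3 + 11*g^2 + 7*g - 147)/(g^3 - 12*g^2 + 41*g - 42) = (g^2 + 14*g + 49)/(g^2 - 9*g + 14)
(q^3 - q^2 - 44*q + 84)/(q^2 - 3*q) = (q^3 - q^2 - 44*q + 84)/(q*(q - 3))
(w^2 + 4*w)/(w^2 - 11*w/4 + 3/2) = 4*w*(w + 4)/(4*w^2 - 11*w + 6)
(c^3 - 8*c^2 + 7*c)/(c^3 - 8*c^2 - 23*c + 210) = c*(c - 1)/(c^2 - c - 30)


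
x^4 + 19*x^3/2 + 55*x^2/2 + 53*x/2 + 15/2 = (x + 1/2)*(x + 1)*(x + 3)*(x + 5)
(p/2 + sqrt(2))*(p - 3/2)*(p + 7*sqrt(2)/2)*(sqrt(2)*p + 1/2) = sqrt(2)*p^4/2 - 3*sqrt(2)*p^3/4 + 23*p^3/4 - 69*p^2/8 + 67*sqrt(2)*p^2/8 - 201*sqrt(2)*p/16 + 7*p/2 - 21/4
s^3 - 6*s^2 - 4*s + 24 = (s - 6)*(s - 2)*(s + 2)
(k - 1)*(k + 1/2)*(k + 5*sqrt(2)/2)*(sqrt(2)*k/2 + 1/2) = sqrt(2)*k^4/2 - sqrt(2)*k^3/4 + 3*k^3 - 3*k^2/2 + sqrt(2)*k^2 - 3*k/2 - 5*sqrt(2)*k/8 - 5*sqrt(2)/8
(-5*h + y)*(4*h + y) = -20*h^2 - h*y + y^2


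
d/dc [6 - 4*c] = -4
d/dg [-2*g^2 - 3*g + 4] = -4*g - 3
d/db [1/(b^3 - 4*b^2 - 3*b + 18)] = (-3*b^2 + 8*b + 3)/(b^3 - 4*b^2 - 3*b + 18)^2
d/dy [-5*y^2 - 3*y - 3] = -10*y - 3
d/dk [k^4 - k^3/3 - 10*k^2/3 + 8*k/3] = 4*k^3 - k^2 - 20*k/3 + 8/3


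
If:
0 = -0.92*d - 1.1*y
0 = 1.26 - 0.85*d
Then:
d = 1.48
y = -1.24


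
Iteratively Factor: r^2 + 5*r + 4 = (r + 1)*(r + 4)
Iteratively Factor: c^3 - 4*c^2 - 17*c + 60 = (c - 3)*(c^2 - c - 20) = (c - 5)*(c - 3)*(c + 4)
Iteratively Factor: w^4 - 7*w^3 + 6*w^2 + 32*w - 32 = (w - 1)*(w^3 - 6*w^2 + 32) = (w - 4)*(w - 1)*(w^2 - 2*w - 8) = (w - 4)*(w - 1)*(w + 2)*(w - 4)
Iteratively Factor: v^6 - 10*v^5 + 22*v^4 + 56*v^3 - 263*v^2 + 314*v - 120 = (v - 1)*(v^5 - 9*v^4 + 13*v^3 + 69*v^2 - 194*v + 120) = (v - 5)*(v - 1)*(v^4 - 4*v^3 - 7*v^2 + 34*v - 24) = (v - 5)*(v - 1)^2*(v^3 - 3*v^2 - 10*v + 24) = (v - 5)*(v - 2)*(v - 1)^2*(v^2 - v - 12) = (v - 5)*(v - 2)*(v - 1)^2*(v + 3)*(v - 4)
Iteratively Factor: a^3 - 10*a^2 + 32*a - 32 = (a - 4)*(a^2 - 6*a + 8) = (a - 4)^2*(a - 2)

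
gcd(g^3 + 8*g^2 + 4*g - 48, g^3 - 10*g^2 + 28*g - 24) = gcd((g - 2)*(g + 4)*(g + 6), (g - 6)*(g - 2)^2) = g - 2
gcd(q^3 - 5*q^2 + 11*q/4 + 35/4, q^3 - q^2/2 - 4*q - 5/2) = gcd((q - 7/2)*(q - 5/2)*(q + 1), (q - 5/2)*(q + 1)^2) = q^2 - 3*q/2 - 5/2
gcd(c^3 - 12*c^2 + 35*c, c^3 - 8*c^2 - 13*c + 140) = c^2 - 12*c + 35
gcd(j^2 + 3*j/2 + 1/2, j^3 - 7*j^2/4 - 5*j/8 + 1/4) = j + 1/2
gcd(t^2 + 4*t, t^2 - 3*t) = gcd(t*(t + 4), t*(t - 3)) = t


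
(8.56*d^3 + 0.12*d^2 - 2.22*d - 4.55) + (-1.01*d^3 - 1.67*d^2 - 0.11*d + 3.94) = 7.55*d^3 - 1.55*d^2 - 2.33*d - 0.61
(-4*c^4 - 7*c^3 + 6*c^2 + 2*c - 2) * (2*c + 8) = -8*c^5 - 46*c^4 - 44*c^3 + 52*c^2 + 12*c - 16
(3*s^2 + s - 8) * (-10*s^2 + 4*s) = -30*s^4 + 2*s^3 + 84*s^2 - 32*s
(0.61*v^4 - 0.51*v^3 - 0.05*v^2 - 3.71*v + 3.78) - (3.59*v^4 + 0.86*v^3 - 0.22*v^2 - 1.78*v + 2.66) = -2.98*v^4 - 1.37*v^3 + 0.17*v^2 - 1.93*v + 1.12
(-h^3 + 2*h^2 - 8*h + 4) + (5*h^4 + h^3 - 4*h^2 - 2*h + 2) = 5*h^4 - 2*h^2 - 10*h + 6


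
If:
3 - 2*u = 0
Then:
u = 3/2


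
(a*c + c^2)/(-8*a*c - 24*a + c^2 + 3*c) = c*(-a - c)/(8*a*c + 24*a - c^2 - 3*c)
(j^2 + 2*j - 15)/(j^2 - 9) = (j + 5)/(j + 3)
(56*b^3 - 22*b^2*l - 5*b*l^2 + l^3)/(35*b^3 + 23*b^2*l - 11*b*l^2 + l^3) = (8*b^2 - 2*b*l - l^2)/(5*b^2 + 4*b*l - l^2)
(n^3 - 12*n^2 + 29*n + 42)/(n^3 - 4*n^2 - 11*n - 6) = (n - 7)/(n + 1)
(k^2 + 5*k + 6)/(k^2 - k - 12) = (k + 2)/(k - 4)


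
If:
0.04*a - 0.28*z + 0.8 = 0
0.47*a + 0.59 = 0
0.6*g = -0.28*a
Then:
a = -1.26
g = 0.59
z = 2.68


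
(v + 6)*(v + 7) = v^2 + 13*v + 42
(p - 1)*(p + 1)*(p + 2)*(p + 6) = p^4 + 8*p^3 + 11*p^2 - 8*p - 12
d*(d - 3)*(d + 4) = d^3 + d^2 - 12*d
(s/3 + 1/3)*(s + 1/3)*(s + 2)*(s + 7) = s^4/3 + 31*s^3/9 + 79*s^2/9 + 65*s/9 + 14/9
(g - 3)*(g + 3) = g^2 - 9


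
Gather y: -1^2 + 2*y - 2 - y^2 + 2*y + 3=-y^2 + 4*y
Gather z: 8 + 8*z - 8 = 8*z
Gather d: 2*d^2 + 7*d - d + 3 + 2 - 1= 2*d^2 + 6*d + 4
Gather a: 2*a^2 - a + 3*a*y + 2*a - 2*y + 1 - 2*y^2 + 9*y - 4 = 2*a^2 + a*(3*y + 1) - 2*y^2 + 7*y - 3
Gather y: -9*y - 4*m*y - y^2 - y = -y^2 + y*(-4*m - 10)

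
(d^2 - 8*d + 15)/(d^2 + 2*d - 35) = (d - 3)/(d + 7)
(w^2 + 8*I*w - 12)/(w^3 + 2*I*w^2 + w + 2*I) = (w + 6*I)/(w^2 + 1)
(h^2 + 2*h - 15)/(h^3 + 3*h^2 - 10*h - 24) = (h + 5)/(h^2 + 6*h + 8)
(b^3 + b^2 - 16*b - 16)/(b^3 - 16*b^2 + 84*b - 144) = (b^2 + 5*b + 4)/(b^2 - 12*b + 36)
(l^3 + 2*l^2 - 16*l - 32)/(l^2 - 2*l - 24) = (l^2 - 2*l - 8)/(l - 6)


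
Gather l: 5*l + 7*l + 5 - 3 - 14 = 12*l - 12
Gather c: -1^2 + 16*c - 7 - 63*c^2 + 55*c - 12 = -63*c^2 + 71*c - 20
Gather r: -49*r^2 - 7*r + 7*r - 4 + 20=16 - 49*r^2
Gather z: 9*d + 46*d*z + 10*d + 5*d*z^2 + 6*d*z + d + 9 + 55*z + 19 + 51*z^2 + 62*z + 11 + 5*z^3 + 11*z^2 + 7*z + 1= 20*d + 5*z^3 + z^2*(5*d + 62) + z*(52*d + 124) + 40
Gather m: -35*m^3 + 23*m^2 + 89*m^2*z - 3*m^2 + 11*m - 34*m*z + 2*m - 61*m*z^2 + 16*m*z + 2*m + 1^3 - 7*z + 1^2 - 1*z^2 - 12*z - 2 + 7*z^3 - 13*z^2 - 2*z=-35*m^3 + m^2*(89*z + 20) + m*(-61*z^2 - 18*z + 15) + 7*z^3 - 14*z^2 - 21*z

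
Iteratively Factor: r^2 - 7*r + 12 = (r - 3)*(r - 4)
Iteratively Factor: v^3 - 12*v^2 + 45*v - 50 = (v - 2)*(v^2 - 10*v + 25) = (v - 5)*(v - 2)*(v - 5)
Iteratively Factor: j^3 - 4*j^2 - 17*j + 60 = (j - 5)*(j^2 + j - 12) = (j - 5)*(j - 3)*(j + 4)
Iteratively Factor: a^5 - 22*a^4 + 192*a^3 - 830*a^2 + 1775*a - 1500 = (a - 3)*(a^4 - 19*a^3 + 135*a^2 - 425*a + 500) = (a - 4)*(a - 3)*(a^3 - 15*a^2 + 75*a - 125) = (a - 5)*(a - 4)*(a - 3)*(a^2 - 10*a + 25) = (a - 5)^2*(a - 4)*(a - 3)*(a - 5)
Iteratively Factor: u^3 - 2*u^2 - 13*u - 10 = (u - 5)*(u^2 + 3*u + 2) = (u - 5)*(u + 1)*(u + 2)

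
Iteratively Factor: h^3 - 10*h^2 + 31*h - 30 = (h - 3)*(h^2 - 7*h + 10) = (h - 5)*(h - 3)*(h - 2)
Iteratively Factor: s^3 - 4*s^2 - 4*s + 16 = (s - 4)*(s^2 - 4) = (s - 4)*(s + 2)*(s - 2)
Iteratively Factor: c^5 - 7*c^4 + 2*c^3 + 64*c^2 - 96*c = (c)*(c^4 - 7*c^3 + 2*c^2 + 64*c - 96) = c*(c - 4)*(c^3 - 3*c^2 - 10*c + 24) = c*(c - 4)*(c + 3)*(c^2 - 6*c + 8) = c*(c - 4)^2*(c + 3)*(c - 2)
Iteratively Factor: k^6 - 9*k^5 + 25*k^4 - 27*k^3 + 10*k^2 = (k)*(k^5 - 9*k^4 + 25*k^3 - 27*k^2 + 10*k) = k*(k - 5)*(k^4 - 4*k^3 + 5*k^2 - 2*k) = k*(k - 5)*(k - 1)*(k^3 - 3*k^2 + 2*k) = k*(k - 5)*(k - 1)^2*(k^2 - 2*k) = k*(k - 5)*(k - 2)*(k - 1)^2*(k)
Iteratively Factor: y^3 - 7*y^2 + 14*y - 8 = (y - 2)*(y^2 - 5*y + 4) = (y - 4)*(y - 2)*(y - 1)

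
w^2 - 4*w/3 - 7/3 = (w - 7/3)*(w + 1)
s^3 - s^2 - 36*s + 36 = (s - 6)*(s - 1)*(s + 6)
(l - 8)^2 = l^2 - 16*l + 64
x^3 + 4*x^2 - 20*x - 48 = (x - 4)*(x + 2)*(x + 6)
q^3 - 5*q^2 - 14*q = q*(q - 7)*(q + 2)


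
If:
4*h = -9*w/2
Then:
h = -9*w/8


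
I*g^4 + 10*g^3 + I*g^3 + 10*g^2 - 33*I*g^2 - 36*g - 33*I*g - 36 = (g - 4*I)*(g - 3*I)^2*(I*g + I)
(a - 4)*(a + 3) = a^2 - a - 12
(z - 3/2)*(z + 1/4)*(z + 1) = z^3 - z^2/4 - 13*z/8 - 3/8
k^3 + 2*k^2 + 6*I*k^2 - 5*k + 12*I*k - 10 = (k + 2)*(k + I)*(k + 5*I)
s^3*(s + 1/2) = s^4 + s^3/2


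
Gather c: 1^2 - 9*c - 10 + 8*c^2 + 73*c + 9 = 8*c^2 + 64*c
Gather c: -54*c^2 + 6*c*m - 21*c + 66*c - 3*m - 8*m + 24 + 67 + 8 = -54*c^2 + c*(6*m + 45) - 11*m + 99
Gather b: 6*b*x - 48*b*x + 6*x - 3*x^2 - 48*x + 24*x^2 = -42*b*x + 21*x^2 - 42*x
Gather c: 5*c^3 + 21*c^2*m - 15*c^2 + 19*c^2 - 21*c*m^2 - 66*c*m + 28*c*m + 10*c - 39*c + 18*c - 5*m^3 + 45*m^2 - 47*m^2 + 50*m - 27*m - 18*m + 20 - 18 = 5*c^3 + c^2*(21*m + 4) + c*(-21*m^2 - 38*m - 11) - 5*m^3 - 2*m^2 + 5*m + 2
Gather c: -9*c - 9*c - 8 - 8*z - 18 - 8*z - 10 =-18*c - 16*z - 36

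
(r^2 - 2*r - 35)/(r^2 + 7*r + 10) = (r - 7)/(r + 2)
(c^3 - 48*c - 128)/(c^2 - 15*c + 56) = (c^2 + 8*c + 16)/(c - 7)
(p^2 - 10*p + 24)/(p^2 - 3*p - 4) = (p - 6)/(p + 1)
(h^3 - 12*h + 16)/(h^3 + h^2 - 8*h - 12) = (h^3 - 12*h + 16)/(h^3 + h^2 - 8*h - 12)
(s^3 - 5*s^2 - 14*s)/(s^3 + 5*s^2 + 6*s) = (s - 7)/(s + 3)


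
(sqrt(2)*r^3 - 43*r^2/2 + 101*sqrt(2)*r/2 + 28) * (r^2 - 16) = sqrt(2)*r^5 - 43*r^4/2 + 69*sqrt(2)*r^3/2 + 372*r^2 - 808*sqrt(2)*r - 448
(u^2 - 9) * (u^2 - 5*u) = u^4 - 5*u^3 - 9*u^2 + 45*u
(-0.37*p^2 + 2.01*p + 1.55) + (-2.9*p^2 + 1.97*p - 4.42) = -3.27*p^2 + 3.98*p - 2.87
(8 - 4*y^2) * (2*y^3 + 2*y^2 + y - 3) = -8*y^5 - 8*y^4 + 12*y^3 + 28*y^2 + 8*y - 24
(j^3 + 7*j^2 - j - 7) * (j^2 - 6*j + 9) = j^5 + j^4 - 34*j^3 + 62*j^2 + 33*j - 63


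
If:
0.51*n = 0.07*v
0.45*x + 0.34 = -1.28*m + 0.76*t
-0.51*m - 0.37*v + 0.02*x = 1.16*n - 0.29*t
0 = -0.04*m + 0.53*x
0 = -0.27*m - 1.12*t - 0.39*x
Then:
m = -0.22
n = 0.03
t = 0.06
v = 0.25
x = -0.02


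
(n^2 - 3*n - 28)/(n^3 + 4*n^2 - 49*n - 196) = 1/(n + 7)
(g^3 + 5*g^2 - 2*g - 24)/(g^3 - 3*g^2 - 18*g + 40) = (g + 3)/(g - 5)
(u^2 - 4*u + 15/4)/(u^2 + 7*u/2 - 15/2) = (u - 5/2)/(u + 5)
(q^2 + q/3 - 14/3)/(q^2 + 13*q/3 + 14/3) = (q - 2)/(q + 2)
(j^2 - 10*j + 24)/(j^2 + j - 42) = (j - 4)/(j + 7)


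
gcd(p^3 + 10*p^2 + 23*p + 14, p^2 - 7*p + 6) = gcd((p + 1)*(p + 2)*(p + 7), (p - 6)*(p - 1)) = 1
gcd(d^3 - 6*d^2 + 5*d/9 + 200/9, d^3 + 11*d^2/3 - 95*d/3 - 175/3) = d^2 - 10*d/3 - 25/3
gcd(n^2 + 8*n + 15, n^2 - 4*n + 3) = 1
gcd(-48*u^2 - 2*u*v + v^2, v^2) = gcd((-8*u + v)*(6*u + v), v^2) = 1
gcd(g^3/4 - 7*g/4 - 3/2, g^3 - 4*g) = g + 2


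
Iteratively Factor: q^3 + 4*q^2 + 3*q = (q + 1)*(q^2 + 3*q) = (q + 1)*(q + 3)*(q)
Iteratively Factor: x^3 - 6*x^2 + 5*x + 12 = (x - 3)*(x^2 - 3*x - 4) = (x - 4)*(x - 3)*(x + 1)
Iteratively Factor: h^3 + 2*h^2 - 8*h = (h + 4)*(h^2 - 2*h) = (h - 2)*(h + 4)*(h)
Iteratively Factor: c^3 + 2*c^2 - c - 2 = (c - 1)*(c^2 + 3*c + 2) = (c - 1)*(c + 2)*(c + 1)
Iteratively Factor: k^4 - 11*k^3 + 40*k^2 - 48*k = (k - 4)*(k^3 - 7*k^2 + 12*k) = (k - 4)*(k - 3)*(k^2 - 4*k) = k*(k - 4)*(k - 3)*(k - 4)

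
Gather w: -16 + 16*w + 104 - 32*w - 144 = -16*w - 56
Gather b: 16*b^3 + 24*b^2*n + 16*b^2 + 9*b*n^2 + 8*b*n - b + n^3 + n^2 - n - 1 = 16*b^3 + b^2*(24*n + 16) + b*(9*n^2 + 8*n - 1) + n^3 + n^2 - n - 1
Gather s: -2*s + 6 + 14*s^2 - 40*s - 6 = 14*s^2 - 42*s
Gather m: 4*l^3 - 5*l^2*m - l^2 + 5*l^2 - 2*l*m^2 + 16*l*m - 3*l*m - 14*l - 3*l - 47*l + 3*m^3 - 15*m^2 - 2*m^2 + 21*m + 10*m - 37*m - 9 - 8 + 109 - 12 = 4*l^3 + 4*l^2 - 64*l + 3*m^3 + m^2*(-2*l - 17) + m*(-5*l^2 + 13*l - 6) + 80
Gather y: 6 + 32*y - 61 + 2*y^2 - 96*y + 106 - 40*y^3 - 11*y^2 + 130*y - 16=-40*y^3 - 9*y^2 + 66*y + 35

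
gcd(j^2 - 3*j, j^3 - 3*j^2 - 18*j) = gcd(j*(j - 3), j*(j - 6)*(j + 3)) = j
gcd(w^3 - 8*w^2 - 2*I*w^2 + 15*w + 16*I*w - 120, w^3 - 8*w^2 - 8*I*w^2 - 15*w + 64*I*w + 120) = w^2 + w*(-8 - 5*I) + 40*I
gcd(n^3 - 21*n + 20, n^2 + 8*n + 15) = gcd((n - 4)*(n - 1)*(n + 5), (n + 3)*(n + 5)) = n + 5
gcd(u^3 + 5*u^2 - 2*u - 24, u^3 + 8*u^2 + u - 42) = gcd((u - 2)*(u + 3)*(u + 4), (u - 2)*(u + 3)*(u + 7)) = u^2 + u - 6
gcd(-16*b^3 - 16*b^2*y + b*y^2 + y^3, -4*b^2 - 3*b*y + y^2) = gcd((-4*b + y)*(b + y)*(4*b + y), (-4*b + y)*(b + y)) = -4*b^2 - 3*b*y + y^2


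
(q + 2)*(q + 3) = q^2 + 5*q + 6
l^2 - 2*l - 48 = (l - 8)*(l + 6)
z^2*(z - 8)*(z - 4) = z^4 - 12*z^3 + 32*z^2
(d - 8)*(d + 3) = d^2 - 5*d - 24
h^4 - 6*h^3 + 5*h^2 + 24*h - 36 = (h - 3)^2*(h - 2)*(h + 2)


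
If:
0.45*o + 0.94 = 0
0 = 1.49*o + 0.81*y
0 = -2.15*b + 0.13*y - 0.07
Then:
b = 0.20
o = -2.09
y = 3.84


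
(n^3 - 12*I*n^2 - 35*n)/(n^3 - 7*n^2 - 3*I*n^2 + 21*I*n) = (n^2 - 12*I*n - 35)/(n^2 - 7*n - 3*I*n + 21*I)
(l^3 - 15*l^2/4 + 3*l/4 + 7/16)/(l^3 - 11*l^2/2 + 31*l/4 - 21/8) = (4*l + 1)/(2*(2*l - 3))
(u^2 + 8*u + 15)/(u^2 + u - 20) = (u + 3)/(u - 4)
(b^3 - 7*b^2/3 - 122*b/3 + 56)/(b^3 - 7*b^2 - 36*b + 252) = (b - 4/3)/(b - 6)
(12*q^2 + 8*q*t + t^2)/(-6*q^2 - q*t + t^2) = (-6*q - t)/(3*q - t)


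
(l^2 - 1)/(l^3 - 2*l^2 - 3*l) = (l - 1)/(l*(l - 3))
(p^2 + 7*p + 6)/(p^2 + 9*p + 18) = (p + 1)/(p + 3)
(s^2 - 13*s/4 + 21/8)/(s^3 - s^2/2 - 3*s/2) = (s - 7/4)/(s*(s + 1))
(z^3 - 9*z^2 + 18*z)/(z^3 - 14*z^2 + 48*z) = (z - 3)/(z - 8)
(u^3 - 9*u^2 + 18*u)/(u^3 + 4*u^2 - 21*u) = (u - 6)/(u + 7)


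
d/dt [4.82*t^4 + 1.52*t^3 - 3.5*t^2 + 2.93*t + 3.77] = 19.28*t^3 + 4.56*t^2 - 7.0*t + 2.93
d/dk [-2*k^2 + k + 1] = 1 - 4*k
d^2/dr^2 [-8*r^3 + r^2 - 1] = 2 - 48*r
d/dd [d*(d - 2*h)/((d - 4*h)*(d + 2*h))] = 16*h^2*(-d + h)/(d^4 - 4*d^3*h - 12*d^2*h^2 + 32*d*h^3 + 64*h^4)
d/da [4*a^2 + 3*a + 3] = 8*a + 3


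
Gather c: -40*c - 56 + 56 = -40*c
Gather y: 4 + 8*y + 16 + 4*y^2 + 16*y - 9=4*y^2 + 24*y + 11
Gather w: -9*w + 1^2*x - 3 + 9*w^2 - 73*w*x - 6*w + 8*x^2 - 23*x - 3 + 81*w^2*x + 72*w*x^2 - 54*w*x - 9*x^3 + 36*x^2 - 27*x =w^2*(81*x + 9) + w*(72*x^2 - 127*x - 15) - 9*x^3 + 44*x^2 - 49*x - 6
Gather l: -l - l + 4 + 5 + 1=10 - 2*l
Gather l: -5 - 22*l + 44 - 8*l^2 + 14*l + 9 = -8*l^2 - 8*l + 48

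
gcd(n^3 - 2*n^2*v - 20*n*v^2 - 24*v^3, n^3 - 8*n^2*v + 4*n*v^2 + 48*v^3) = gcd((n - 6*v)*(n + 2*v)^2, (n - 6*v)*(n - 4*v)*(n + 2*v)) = -n^2 + 4*n*v + 12*v^2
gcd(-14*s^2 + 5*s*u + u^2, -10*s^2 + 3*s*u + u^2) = 2*s - u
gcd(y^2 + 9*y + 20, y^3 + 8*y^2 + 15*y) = y + 5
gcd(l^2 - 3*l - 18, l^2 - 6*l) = l - 6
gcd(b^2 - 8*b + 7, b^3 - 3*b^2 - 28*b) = b - 7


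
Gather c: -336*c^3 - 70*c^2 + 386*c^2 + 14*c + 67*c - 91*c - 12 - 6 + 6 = -336*c^3 + 316*c^2 - 10*c - 12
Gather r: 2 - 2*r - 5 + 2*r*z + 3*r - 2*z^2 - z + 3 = r*(2*z + 1) - 2*z^2 - z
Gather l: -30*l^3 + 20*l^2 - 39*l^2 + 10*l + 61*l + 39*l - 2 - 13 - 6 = -30*l^3 - 19*l^2 + 110*l - 21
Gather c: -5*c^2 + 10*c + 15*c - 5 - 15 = -5*c^2 + 25*c - 20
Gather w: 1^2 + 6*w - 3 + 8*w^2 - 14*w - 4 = 8*w^2 - 8*w - 6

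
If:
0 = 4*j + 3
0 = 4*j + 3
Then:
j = -3/4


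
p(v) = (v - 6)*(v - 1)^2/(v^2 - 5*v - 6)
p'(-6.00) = 0.84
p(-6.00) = -9.80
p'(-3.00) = 0.00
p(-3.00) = -8.00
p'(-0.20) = -5.25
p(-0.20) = 1.80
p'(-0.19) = -5.10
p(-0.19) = 1.75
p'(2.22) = 0.61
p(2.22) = 0.46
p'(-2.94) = -0.06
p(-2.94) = -8.00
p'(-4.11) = 0.59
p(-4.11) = -8.40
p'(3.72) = 0.82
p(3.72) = 1.57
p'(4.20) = 0.85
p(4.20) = 1.97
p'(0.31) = -1.33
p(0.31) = 0.36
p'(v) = (5 - 2*v)*(v - 6)*(v - 1)^2/(v^2 - 5*v - 6)^2 + (v - 6)*(2*v - 2)/(v^2 - 5*v - 6) + (v - 1)^2/(v^2 - 5*v - 6)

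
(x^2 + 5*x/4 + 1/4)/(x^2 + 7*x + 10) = (4*x^2 + 5*x + 1)/(4*(x^2 + 7*x + 10))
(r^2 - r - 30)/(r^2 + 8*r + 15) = (r - 6)/(r + 3)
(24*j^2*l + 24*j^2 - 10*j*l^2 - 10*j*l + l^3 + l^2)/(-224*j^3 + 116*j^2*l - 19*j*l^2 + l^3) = (-6*j*l - 6*j + l^2 + l)/(56*j^2 - 15*j*l + l^2)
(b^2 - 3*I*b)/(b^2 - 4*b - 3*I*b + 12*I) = b/(b - 4)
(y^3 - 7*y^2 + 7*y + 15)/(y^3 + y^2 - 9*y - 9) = (y - 5)/(y + 3)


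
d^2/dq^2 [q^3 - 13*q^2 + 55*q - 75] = 6*q - 26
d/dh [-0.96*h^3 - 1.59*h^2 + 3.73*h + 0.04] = -2.88*h^2 - 3.18*h + 3.73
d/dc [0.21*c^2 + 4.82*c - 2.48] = 0.42*c + 4.82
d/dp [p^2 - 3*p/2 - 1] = 2*p - 3/2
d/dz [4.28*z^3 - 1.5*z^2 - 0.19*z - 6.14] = 12.84*z^2 - 3.0*z - 0.19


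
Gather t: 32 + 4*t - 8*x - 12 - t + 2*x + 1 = 3*t - 6*x + 21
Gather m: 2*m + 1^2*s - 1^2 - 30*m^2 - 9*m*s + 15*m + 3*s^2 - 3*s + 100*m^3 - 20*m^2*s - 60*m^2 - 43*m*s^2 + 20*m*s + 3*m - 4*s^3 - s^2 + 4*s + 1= 100*m^3 + m^2*(-20*s - 90) + m*(-43*s^2 + 11*s + 20) - 4*s^3 + 2*s^2 + 2*s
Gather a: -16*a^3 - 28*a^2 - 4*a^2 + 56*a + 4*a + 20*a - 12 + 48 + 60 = -16*a^3 - 32*a^2 + 80*a + 96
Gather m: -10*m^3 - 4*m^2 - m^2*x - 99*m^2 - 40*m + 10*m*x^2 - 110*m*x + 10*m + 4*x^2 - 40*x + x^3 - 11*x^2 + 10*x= -10*m^3 + m^2*(-x - 103) + m*(10*x^2 - 110*x - 30) + x^3 - 7*x^2 - 30*x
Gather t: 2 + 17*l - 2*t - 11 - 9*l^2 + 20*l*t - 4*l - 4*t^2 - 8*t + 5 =-9*l^2 + 13*l - 4*t^2 + t*(20*l - 10) - 4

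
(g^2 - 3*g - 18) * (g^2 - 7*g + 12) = g^4 - 10*g^3 + 15*g^2 + 90*g - 216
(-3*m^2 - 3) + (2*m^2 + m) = -m^2 + m - 3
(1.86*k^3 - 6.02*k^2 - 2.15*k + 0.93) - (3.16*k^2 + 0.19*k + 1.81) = 1.86*k^3 - 9.18*k^2 - 2.34*k - 0.88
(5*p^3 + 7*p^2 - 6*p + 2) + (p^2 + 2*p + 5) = 5*p^3 + 8*p^2 - 4*p + 7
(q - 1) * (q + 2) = q^2 + q - 2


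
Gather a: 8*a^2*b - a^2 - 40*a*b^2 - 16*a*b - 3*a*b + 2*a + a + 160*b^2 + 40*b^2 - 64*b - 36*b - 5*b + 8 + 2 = a^2*(8*b - 1) + a*(-40*b^2 - 19*b + 3) + 200*b^2 - 105*b + 10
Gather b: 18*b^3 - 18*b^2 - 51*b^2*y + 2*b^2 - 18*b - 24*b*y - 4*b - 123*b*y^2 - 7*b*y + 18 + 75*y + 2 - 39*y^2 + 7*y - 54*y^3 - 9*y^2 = 18*b^3 + b^2*(-51*y - 16) + b*(-123*y^2 - 31*y - 22) - 54*y^3 - 48*y^2 + 82*y + 20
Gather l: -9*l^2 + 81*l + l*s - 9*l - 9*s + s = -9*l^2 + l*(s + 72) - 8*s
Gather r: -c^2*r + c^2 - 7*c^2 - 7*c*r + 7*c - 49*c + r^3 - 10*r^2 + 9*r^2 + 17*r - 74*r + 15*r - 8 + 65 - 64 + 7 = -6*c^2 - 42*c + r^3 - r^2 + r*(-c^2 - 7*c - 42)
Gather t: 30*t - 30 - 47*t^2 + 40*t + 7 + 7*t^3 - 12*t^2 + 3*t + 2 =7*t^3 - 59*t^2 + 73*t - 21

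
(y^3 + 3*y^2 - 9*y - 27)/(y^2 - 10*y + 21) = (y^2 + 6*y + 9)/(y - 7)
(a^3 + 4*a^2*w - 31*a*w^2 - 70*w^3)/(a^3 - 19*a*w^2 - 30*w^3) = (a + 7*w)/(a + 3*w)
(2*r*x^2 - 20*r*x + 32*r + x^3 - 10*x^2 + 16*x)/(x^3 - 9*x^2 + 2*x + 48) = (2*r*x - 4*r + x^2 - 2*x)/(x^2 - x - 6)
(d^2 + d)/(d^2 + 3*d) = (d + 1)/(d + 3)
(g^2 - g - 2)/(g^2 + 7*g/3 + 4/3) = 3*(g - 2)/(3*g + 4)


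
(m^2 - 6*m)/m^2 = (m - 6)/m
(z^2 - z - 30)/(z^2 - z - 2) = (-z^2 + z + 30)/(-z^2 + z + 2)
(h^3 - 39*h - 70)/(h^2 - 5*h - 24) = (-h^3 + 39*h + 70)/(-h^2 + 5*h + 24)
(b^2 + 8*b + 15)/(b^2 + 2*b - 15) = (b + 3)/(b - 3)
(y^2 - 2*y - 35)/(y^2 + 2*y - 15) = (y - 7)/(y - 3)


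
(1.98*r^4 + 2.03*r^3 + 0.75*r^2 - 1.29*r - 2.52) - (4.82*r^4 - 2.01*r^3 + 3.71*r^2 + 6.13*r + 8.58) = -2.84*r^4 + 4.04*r^3 - 2.96*r^2 - 7.42*r - 11.1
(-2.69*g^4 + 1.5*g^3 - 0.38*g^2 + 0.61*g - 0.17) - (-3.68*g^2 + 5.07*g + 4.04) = -2.69*g^4 + 1.5*g^3 + 3.3*g^2 - 4.46*g - 4.21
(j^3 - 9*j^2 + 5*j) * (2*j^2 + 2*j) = 2*j^5 - 16*j^4 - 8*j^3 + 10*j^2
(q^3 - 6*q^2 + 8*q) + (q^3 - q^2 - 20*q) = 2*q^3 - 7*q^2 - 12*q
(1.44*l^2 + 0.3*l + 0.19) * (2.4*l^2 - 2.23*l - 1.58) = 3.456*l^4 - 2.4912*l^3 - 2.4882*l^2 - 0.8977*l - 0.3002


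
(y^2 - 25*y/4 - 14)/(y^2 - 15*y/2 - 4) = (4*y + 7)/(2*(2*y + 1))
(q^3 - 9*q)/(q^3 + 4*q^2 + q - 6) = q*(q - 3)/(q^2 + q - 2)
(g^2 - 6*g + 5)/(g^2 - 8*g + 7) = (g - 5)/(g - 7)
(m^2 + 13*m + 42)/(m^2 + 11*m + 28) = (m + 6)/(m + 4)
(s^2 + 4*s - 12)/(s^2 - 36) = (s - 2)/(s - 6)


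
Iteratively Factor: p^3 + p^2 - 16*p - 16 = (p - 4)*(p^2 + 5*p + 4) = (p - 4)*(p + 1)*(p + 4)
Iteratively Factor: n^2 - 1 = (n + 1)*(n - 1)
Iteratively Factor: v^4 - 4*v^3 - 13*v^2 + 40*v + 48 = (v + 3)*(v^3 - 7*v^2 + 8*v + 16) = (v + 1)*(v + 3)*(v^2 - 8*v + 16) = (v - 4)*(v + 1)*(v + 3)*(v - 4)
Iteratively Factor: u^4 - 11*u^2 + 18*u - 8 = (u - 1)*(u^3 + u^2 - 10*u + 8) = (u - 1)*(u + 4)*(u^2 - 3*u + 2) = (u - 1)^2*(u + 4)*(u - 2)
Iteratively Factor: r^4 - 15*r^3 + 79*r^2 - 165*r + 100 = (r - 1)*(r^3 - 14*r^2 + 65*r - 100) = (r - 5)*(r - 1)*(r^2 - 9*r + 20) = (r - 5)^2*(r - 1)*(r - 4)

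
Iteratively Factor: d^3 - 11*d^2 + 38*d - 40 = (d - 4)*(d^2 - 7*d + 10) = (d - 4)*(d - 2)*(d - 5)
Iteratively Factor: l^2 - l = (l - 1)*(l)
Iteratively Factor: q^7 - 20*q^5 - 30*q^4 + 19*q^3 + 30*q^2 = (q + 3)*(q^6 - 3*q^5 - 11*q^4 + 3*q^3 + 10*q^2) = (q + 2)*(q + 3)*(q^5 - 5*q^4 - q^3 + 5*q^2) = q*(q + 2)*(q + 3)*(q^4 - 5*q^3 - q^2 + 5*q) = q^2*(q + 2)*(q + 3)*(q^3 - 5*q^2 - q + 5) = q^2*(q - 1)*(q + 2)*(q + 3)*(q^2 - 4*q - 5) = q^2*(q - 5)*(q - 1)*(q + 2)*(q + 3)*(q + 1)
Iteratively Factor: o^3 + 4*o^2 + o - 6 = (o + 2)*(o^2 + 2*o - 3) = (o - 1)*(o + 2)*(o + 3)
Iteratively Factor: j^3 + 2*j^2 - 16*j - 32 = (j - 4)*(j^2 + 6*j + 8) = (j - 4)*(j + 4)*(j + 2)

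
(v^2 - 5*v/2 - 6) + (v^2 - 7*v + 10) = 2*v^2 - 19*v/2 + 4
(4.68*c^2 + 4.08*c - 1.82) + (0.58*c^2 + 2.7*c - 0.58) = 5.26*c^2 + 6.78*c - 2.4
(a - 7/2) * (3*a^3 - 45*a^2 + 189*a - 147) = 3*a^4 - 111*a^3/2 + 693*a^2/2 - 1617*a/2 + 1029/2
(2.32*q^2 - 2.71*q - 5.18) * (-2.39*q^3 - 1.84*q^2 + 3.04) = -5.5448*q^5 + 2.2081*q^4 + 17.3666*q^3 + 16.584*q^2 - 8.2384*q - 15.7472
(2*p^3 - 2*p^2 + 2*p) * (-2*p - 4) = -4*p^4 - 4*p^3 + 4*p^2 - 8*p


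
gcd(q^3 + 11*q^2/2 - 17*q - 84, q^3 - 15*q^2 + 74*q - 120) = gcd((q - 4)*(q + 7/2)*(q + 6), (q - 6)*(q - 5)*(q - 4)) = q - 4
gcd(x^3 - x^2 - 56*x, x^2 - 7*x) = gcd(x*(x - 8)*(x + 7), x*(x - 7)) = x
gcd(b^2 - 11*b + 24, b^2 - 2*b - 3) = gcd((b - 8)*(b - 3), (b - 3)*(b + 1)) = b - 3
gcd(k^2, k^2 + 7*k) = k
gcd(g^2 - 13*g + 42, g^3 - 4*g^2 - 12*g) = g - 6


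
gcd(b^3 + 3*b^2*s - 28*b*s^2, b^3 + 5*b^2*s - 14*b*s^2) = b^2 + 7*b*s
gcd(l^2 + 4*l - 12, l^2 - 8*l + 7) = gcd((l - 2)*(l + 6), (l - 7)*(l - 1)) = 1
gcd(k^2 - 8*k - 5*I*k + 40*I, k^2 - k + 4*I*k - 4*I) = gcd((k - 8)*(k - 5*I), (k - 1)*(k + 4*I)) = 1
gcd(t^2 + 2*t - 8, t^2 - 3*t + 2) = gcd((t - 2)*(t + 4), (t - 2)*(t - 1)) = t - 2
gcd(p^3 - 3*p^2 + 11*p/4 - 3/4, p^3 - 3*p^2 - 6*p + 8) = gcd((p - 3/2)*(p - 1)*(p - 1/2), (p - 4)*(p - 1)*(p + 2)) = p - 1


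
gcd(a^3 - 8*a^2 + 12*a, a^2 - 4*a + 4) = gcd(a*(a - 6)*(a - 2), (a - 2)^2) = a - 2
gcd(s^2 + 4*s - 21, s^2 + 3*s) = 1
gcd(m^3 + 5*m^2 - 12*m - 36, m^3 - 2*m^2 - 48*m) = m + 6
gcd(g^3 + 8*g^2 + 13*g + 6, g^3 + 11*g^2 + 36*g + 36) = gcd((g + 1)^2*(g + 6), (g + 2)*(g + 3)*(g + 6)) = g + 6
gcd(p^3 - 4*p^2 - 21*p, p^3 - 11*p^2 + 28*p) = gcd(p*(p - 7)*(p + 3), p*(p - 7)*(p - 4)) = p^2 - 7*p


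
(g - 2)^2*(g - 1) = g^3 - 5*g^2 + 8*g - 4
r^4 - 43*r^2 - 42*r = r*(r - 7)*(r + 1)*(r + 6)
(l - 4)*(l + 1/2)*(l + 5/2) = l^3 - l^2 - 43*l/4 - 5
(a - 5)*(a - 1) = a^2 - 6*a + 5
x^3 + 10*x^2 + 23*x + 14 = (x + 1)*(x + 2)*(x + 7)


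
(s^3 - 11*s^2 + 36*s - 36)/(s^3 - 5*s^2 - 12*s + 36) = (s - 3)/(s + 3)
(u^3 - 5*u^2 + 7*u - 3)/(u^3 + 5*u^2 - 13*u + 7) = (u - 3)/(u + 7)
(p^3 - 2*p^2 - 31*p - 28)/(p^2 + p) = p - 3 - 28/p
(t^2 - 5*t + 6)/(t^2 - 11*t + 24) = (t - 2)/(t - 8)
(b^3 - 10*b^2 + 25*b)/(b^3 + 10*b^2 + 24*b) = (b^2 - 10*b + 25)/(b^2 + 10*b + 24)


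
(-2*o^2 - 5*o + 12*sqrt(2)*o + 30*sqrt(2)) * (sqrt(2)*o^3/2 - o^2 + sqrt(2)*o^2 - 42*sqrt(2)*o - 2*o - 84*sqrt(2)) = -sqrt(2)*o^5 - 9*sqrt(2)*o^4/2 + 14*o^4 + 63*o^3 + 67*sqrt(2)*o^3 - 938*o^2 + 324*sqrt(2)*o^2 - 4536*o + 360*sqrt(2)*o - 5040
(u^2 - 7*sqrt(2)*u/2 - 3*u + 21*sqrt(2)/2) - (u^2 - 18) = -7*sqrt(2)*u/2 - 3*u + 21*sqrt(2)/2 + 18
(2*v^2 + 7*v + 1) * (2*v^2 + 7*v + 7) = 4*v^4 + 28*v^3 + 65*v^2 + 56*v + 7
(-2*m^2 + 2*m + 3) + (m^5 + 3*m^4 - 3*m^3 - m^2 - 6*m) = m^5 + 3*m^4 - 3*m^3 - 3*m^2 - 4*m + 3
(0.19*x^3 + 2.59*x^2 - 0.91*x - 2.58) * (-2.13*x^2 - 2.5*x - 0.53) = -0.4047*x^5 - 5.9917*x^4 - 4.6374*x^3 + 6.3977*x^2 + 6.9323*x + 1.3674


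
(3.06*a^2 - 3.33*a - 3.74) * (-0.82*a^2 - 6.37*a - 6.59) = -2.5092*a^4 - 16.7616*a^3 + 4.1135*a^2 + 45.7685*a + 24.6466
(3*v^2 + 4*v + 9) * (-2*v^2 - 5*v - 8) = -6*v^4 - 23*v^3 - 62*v^2 - 77*v - 72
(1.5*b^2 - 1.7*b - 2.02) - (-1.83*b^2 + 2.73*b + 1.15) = 3.33*b^2 - 4.43*b - 3.17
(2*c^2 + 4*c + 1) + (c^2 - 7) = 3*c^2 + 4*c - 6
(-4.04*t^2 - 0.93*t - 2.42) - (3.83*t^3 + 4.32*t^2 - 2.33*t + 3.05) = -3.83*t^3 - 8.36*t^2 + 1.4*t - 5.47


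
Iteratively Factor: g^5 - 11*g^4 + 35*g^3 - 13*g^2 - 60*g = (g - 4)*(g^4 - 7*g^3 + 7*g^2 + 15*g) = (g - 4)*(g - 3)*(g^3 - 4*g^2 - 5*g) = g*(g - 4)*(g - 3)*(g^2 - 4*g - 5) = g*(g - 5)*(g - 4)*(g - 3)*(g + 1)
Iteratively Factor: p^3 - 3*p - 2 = (p - 2)*(p^2 + 2*p + 1) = (p - 2)*(p + 1)*(p + 1)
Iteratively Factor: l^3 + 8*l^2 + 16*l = (l)*(l^2 + 8*l + 16) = l*(l + 4)*(l + 4)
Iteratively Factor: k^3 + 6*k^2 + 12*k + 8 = (k + 2)*(k^2 + 4*k + 4) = (k + 2)^2*(k + 2)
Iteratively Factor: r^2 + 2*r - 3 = (r - 1)*(r + 3)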